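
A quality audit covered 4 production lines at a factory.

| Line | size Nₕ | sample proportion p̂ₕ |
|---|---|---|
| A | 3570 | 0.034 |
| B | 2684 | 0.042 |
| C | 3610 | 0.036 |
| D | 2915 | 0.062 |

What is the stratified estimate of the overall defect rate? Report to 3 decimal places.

0.043

N = 3570 + 2684 + 3610 + 2915 = 12779.
Overall proportion = Σ (Nₕ/N)·p̂ₕ.
Σ Nₕp̂ₕ = 121.38 + 112.728 + 129.96 + 180.73 = 544.798.
544.798 / 12779 = 0.04263... → 0.043.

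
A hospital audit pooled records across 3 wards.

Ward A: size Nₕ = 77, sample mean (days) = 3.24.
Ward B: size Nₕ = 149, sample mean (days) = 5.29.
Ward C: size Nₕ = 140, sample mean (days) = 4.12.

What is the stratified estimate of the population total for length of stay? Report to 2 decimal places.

A: 77·3.24 = 249.48
B: 149·5.29 = 788.21
C: 140·4.12 = 576.8
τ̂ = Σ Nₕx̄ₕ = 1614.49.

1614.49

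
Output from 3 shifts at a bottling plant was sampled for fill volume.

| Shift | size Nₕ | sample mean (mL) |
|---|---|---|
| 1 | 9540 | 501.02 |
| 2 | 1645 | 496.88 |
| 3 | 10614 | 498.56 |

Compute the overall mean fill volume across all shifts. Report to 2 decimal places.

499.51

N = 21799; weights Wₕ = Nₕ/N = (0.4376, 0.0755, 0.4869).
x̄_st = Σ Wₕ·x̄ₕ = 0.4376·501.02 + 0.0755·496.88 + 0.4869·498.56 ≈ 499.5098...
→ 499.51.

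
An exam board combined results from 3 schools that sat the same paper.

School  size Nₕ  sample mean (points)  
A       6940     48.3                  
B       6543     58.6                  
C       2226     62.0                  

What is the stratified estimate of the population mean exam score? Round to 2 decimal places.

54.53

x̄_st = (Σ Nₕx̄ₕ) / (Σ Nₕ) = (6940·48.3 + 6543·58.6 + 2226·62.0) / 15709
= 856633.8 / 15709 = 54.5314... → 54.53.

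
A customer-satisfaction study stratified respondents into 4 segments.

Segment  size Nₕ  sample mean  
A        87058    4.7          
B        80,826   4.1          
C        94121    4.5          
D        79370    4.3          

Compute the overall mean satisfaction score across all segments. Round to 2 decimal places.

4.41

N = 87058 + 80826 + 94121 + 79370 = 341375.
Weight each subgroup mean by Nₕ/N and sum.
Σ Nₕx̄ₕ = 87058·4.7 + 80826·4.1 + 94121·4.5 + 79370·4.3 = 409172.6 + 331386.6 + 423544.5 + 341291 = 1505394.7.
Divide by N: 1505394.7 / 341375 = 4.4098... → 4.41.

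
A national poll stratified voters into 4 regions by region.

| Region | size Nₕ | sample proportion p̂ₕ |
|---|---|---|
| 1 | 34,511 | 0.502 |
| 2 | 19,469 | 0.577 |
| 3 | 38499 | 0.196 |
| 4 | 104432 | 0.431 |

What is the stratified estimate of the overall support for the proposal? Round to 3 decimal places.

N = 34511 + 19469 + 38499 + 104432 = 196911.
Overall proportion = Σ (Nₕ/N)·p̂ₕ.
Σ Nₕp̂ₕ = 17324.522 + 11233.613 + 7545.804 + 45010.192 = 81114.131.
81114.131 / 196911 = 0.41193... → 0.412.

0.412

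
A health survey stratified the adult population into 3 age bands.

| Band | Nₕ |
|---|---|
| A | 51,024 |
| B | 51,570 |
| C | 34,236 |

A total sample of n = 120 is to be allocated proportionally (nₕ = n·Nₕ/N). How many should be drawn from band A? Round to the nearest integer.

N = 51024 + 51570 + 34236 = 136830.
n_A = 120·51024/136830 = 44.748... → 45.

45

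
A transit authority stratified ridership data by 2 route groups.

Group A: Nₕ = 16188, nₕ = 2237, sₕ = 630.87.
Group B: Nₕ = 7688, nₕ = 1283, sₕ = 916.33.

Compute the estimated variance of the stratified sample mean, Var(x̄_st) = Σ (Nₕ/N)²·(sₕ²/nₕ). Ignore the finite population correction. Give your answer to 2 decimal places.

149.64

N = 23876; Wₕ = Nₕ/N.
group A: (16188/23876)²·630.87²/2237 = 81.78563
group B: (7688/23876)²·916.33²/1283 = 67.85483
Sum = 149.64046 → 149.64.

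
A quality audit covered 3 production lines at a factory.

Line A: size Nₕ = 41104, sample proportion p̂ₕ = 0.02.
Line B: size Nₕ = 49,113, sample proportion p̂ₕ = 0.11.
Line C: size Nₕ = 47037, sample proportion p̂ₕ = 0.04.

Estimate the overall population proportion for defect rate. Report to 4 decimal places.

N = 41104 + 49113 + 47037 = 137254.
Overall proportion = Σ (Nₕ/N)·p̂ₕ.
Σ Nₕp̂ₕ = 822.08 + 5402.43 + 1881.48 = 8105.99.
8105.99 / 137254 = 0.059058... → 0.0591.

0.0591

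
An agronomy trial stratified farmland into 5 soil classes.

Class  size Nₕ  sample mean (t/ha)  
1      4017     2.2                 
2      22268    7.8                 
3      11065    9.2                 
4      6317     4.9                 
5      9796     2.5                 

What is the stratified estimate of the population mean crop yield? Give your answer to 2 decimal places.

6.36

N = 53463; weights Wₕ = Nₕ/N = (0.0751, 0.4165, 0.2070, 0.1182, 0.1832).
x̄_st = Σ Wₕ·x̄ₕ = 0.0751·2.2 + 0.4165·7.8 + 0.2070·9.2 + 0.1182·4.9 + 0.1832·2.5 ≈ 6.3552...
→ 6.36.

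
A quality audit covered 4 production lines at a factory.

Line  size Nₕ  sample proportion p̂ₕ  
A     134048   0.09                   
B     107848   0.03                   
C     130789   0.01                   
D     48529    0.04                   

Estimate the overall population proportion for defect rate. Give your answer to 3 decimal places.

Wₕ = Nₕ/N with N = 421214: 0.3182, 0.2560, 0.3105, 0.1152.
p̂_st = 0.3182·0.09 + 0.2560·0.03 + 0.3105·0.01 + 0.1152·0.04 ≈ 0.04404... → 0.044.

0.044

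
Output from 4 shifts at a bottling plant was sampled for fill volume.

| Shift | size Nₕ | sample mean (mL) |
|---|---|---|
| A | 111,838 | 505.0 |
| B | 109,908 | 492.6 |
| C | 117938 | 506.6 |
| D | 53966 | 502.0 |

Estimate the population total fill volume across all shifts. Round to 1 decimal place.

Population total = Σ Nₕ·x̄ₕ (each stratum's size times its mean).
111838·505.0 + 109908·492.6 + 117938·506.6 + 53966·502.0 = 56478190 + 54140680.8 + 59747390.8 + 27090932 = 197457193.6.

197457193.6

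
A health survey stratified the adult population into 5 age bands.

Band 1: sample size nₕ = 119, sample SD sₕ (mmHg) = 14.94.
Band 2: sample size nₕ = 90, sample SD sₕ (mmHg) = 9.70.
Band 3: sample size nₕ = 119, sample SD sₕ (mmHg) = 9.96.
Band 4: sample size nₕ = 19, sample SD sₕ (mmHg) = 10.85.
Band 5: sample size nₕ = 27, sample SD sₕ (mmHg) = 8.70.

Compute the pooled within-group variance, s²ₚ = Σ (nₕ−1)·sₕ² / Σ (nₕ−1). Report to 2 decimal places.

136.87

1: (119−1)·14.94² = 118·223.2036 = 26338.0248
2: (90−1)·9.70² = 89·94.09 = 8374.01
3: (119−1)·9.96² = 118·99.2016 = 11705.7888
4: (19−1)·10.85² = 18·117.7225 = 2119.005
5: (27−1)·8.70² = 26·75.69 = 1967.94
Numerator = 50504.7686; denominator = Σ(nₕ−1) = 369.
s²ₚ = 50504.7686/369 = 136.8693... → 136.87.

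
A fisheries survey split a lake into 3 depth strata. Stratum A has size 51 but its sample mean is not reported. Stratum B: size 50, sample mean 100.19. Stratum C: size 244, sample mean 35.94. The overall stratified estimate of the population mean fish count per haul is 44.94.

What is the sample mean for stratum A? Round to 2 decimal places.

33.83

N = 51 + 50 + 244 = 345.
Overall total = μ·N = 44.94·345 = 15504.3.
Subtract the known strata: 50·100.19 + 244·35.94 = 13778.86.
Remaining total for stratum A: 15504.3 − 13778.86 = 1725.44.
Divide by its size: 1725.44 / 51 = 33.8322... → 33.83.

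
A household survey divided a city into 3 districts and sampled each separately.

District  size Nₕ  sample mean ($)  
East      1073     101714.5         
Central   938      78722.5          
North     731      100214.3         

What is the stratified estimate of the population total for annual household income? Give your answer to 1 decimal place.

256238016.8

East: 1073·101714.5 = 109139658.5
Central: 938·78722.5 = 73841705
North: 731·100214.3 = 73256653.3
τ̂ = Σ Nₕx̄ₕ = 256238016.8.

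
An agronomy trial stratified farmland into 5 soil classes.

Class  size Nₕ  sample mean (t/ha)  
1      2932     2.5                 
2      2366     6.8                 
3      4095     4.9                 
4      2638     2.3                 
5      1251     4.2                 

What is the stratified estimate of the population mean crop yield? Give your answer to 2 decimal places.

4.13

N = 13282; weights Wₕ = Nₕ/N = (0.2207, 0.1781, 0.3083, 0.1986, 0.0942).
x̄_st = Σ Wₕ·x̄ₕ = 0.2207·2.5 + 0.1781·6.8 + 0.3083·4.9 + 0.1986·2.3 + 0.0942·4.2 ≈ 4.1263...
→ 4.13.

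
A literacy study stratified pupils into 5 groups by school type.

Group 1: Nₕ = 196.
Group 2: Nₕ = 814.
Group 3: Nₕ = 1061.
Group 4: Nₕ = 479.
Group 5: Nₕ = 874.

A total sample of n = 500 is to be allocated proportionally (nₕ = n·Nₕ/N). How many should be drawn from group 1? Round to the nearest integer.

Share of group 1 = 196/3424 = 0.05724.
Allocate 500 × 0.05724 = 28.621... → 29.

29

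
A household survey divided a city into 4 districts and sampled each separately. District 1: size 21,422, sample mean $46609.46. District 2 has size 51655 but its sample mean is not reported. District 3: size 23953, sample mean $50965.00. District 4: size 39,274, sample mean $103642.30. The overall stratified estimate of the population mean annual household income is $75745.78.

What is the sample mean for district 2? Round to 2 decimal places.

78110.01

N = 21422 + 51655 + 23953 + 39274 = 136304.
Overall total = μ·N = 75745.78·136304 = 10324452797.12.
Subtract the known strata: 21422·46609.46 + 23953·50965.00 + 39274·103642.30 = 6289680187.32.
Remaining total for district 2: 10324452797.12 − 6289680187.32 = 4034772609.8.
Divide by its size: 4034772609.8 / 51655 = 78110.0108... → 78110.01.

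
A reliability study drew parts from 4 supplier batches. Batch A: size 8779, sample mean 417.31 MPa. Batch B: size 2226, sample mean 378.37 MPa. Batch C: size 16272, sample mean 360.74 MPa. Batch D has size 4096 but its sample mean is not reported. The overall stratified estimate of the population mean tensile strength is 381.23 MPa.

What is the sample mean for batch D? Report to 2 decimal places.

386.85

Σ Nₕx̄ₕ = N·μ, so 4096·x̄_D = 31373·381.23 − (8779·417.31 + 2226·378.37 + 16272·360.74).
= 11960328.79 − 10375777.39 = 1584551.4.
x̄_D = 1584551.4 / 4096 = 386.8534... → 386.85.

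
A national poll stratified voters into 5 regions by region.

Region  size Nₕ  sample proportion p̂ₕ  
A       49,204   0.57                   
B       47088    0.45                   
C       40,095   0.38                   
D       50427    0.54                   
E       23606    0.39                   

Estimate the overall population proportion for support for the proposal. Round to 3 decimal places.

0.480

N = 49204 + 47088 + 40095 + 50427 + 23606 = 210420.
Overall proportion = Σ (Nₕ/N)·p̂ₕ.
Σ Nₕp̂ₕ = 28046.28 + 21189.6 + 15236.1 + 27230.58 + 9206.34 = 100908.9.
100908.9 / 210420 = 0.47956... → 0.480.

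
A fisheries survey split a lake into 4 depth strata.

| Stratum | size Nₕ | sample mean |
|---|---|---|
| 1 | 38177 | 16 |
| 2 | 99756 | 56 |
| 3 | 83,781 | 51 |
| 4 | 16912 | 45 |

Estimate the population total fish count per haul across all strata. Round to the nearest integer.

1: 38177·16 = 610832
2: 99756·56 = 5586336
3: 83781·51 = 4272831
4: 16912·45 = 761040
τ̂ = Σ Nₕx̄ₕ = 11231039.

11231039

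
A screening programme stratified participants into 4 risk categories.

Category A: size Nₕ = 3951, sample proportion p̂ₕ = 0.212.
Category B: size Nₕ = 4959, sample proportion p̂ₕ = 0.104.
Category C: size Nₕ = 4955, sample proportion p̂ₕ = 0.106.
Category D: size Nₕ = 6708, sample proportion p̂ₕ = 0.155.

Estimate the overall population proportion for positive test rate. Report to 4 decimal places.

N = 3951 + 4959 + 4955 + 6708 = 20573.
Overall proportion = Σ (Nₕ/N)·p̂ₕ.
Σ Nₕp̂ₕ = 837.612 + 515.736 + 525.23 + 1039.74 = 2918.318.
2918.318 / 20573 = 0.141852... → 0.1419.

0.1419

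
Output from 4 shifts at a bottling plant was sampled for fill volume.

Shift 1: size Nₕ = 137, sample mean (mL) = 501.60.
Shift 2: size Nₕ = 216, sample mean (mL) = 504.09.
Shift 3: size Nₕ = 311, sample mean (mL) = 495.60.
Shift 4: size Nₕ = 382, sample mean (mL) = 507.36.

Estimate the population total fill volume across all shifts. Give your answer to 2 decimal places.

525545.76

Estimate total by summing Nₕ·x̄ₕ over strata.
137·501.60 + 216·504.09 + 311·495.60 + 382·507.36 = 68719.2 + 108883.44 + 154131.6 + 193811.52 = 525545.76.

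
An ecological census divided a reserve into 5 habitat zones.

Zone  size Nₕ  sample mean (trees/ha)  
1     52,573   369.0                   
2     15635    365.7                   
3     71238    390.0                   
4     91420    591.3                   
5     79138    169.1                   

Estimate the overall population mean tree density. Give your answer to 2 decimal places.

388.18

N = 52573 + 15635 + 71238 + 91420 + 79138 = 310004.
Weight each subgroup mean by Nₕ/N and sum.
Σ Nₕx̄ₕ = 52573·369.0 + 15635·365.7 + 71238·390.0 + 91420·591.3 + 79138·169.1 = 19399437 + 5717719.5 + 27782820 + 54056646 + 13382235.8 = 120338858.3.
Divide by N: 120338858.3 / 310004 = 388.1849... → 388.18.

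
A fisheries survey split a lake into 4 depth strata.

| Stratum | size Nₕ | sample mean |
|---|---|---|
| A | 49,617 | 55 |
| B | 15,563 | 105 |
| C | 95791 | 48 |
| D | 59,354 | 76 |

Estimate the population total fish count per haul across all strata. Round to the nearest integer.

13471922

Estimate total by summing Nₕ·x̄ₕ over strata.
49617·55 + 15563·105 + 95791·48 + 59354·76 = 2728935 + 1634115 + 4597968 + 4510904 = 13471922.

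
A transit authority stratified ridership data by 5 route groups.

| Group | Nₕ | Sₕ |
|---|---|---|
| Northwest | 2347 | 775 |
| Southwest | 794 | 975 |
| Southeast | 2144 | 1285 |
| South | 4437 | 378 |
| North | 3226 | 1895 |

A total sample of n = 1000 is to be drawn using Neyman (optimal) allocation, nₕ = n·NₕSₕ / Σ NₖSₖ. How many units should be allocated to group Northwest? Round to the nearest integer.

138

Σ NₕSₕ = 2347·775 + 794·975 + 2144·1285 + 4437·378 + 3226·1895 = 13138571.
Share for Northwest: 1818925/13138571 = 0.13844.
n_Northwest = 1000 × 0.13844 = 138.442... → 138.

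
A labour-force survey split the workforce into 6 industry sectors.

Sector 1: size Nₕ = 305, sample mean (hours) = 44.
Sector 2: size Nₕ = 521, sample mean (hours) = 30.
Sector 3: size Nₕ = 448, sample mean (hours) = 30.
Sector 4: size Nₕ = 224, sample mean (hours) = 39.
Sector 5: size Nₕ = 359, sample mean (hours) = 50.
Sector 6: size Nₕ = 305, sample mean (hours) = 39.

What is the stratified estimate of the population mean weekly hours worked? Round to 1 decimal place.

37.5

N = 2162; weights Wₕ = Nₕ/N = (0.1411, 0.2410, 0.2072, 0.1036, 0.1660, 0.1411).
x̄_st = Σ Wₕ·x̄ₕ = 0.1411·44 + 0.2410·30 + 0.2072·30 + 0.1036·39 + 0.1660·50 + 0.1411·39 ≈ 37.498...
→ 37.5.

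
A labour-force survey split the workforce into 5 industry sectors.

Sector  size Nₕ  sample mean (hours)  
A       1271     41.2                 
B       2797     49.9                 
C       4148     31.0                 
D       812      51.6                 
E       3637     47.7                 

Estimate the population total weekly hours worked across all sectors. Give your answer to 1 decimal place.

Estimate total by summing Nₕ·x̄ₕ over strata.
1271·41.2 + 2797·49.9 + 4148·31.0 + 812·51.6 + 3637·47.7 = 52365.2 + 139570.3 + 128588 + 41899.2 + 173484.9 = 535907.6.

535907.6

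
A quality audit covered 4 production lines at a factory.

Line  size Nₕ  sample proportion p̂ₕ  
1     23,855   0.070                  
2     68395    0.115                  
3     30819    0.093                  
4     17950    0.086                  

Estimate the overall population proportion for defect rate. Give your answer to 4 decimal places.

0.0989

N = 23855 + 68395 + 30819 + 17950 = 141019.
Overall proportion = Σ (Nₕ/N)·p̂ₕ.
Σ Nₕp̂ₕ = 1669.85 + 7865.425 + 2866.167 + 1543.7 = 13945.142.
13945.142 / 141019 = 0.098888... → 0.0989.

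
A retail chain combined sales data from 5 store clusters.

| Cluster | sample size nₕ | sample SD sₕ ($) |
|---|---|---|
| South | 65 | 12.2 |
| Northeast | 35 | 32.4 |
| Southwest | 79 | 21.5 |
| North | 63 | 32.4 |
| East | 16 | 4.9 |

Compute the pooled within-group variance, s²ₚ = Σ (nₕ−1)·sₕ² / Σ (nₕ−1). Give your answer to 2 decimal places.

579.91

South: (65−1)·12.2² = 64·148.84 = 9525.76
Northeast: (35−1)·32.4² = 34·1049.76 = 35691.84
Southwest: (79−1)·21.5² = 78·462.25 = 36055.5
North: (63−1)·32.4² = 62·1049.76 = 65085.12
East: (16−1)·4.9² = 15·24.01 = 360.15
Numerator = 146718.37; denominator = Σ(nₕ−1) = 253.
s²ₚ = 146718.37/253 = 579.9145... → 579.91.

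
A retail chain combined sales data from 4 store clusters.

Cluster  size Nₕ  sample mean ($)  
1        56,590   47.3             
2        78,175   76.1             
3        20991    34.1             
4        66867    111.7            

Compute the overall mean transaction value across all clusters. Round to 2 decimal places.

N = 56590 + 78175 + 20991 + 66867 = 222623.
The stratified mean weights each stratum mean by its population share Nₕ/N.
Σ Nₕx̄ₕ = 56590·47.3 + 78175·76.1 + 20991·34.1 + 66867·111.7 = 2676707 + 5949117.5 + 715793.1 + 7469043.9 = 16810661.5.
Divide by N: 16810661.5 / 222623 = 75.5118... → 75.51.

75.51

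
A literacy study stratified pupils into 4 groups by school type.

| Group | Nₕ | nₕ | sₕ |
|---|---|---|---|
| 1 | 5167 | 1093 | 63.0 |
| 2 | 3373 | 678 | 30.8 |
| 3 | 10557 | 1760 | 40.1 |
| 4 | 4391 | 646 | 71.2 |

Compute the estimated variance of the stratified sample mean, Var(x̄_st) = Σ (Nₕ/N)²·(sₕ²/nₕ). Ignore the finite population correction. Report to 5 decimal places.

0.66342

N = 23488. Term for each stratum: Wₕ²sₕ²/nₕ.
Var(x̄_st) = 0.17572995 + 0.02885442 + 0.18457167 + 0.27425987 = 0.66341591 → 0.66342.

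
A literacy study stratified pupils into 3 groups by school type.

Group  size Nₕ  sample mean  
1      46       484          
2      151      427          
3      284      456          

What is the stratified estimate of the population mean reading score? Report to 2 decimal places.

N = 46 + 151 + 284 = 481.
The stratified mean weights each stratum mean by its population share Nₕ/N.
Σ Nₕx̄ₕ = 46·484 + 151·427 + 284·456 = 22264 + 64477 + 129504 = 216245.
Divide by N: 216245 / 481 = 449.5738... → 449.57.

449.57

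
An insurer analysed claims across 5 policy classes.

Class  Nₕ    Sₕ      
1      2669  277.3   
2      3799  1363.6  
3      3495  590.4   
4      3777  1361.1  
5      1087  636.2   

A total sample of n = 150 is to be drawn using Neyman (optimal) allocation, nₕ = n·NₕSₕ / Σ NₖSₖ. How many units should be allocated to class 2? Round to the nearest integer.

56

1: NₕSₕ = 2669·277.3 = 740113.7
2: NₕSₕ = 3799·1363.6 = 5180316.4
3: NₕSₕ = 3495·590.4 = 2063448
4: NₕSₕ = 3777·1361.1 = 5140874.7
5: NₕSₕ = 1087·636.2 = 691549.4
Σ NₕSₕ = 13816302.2.
n_2 = 150·5180316.4/13816302.2 = 56.241... → 56.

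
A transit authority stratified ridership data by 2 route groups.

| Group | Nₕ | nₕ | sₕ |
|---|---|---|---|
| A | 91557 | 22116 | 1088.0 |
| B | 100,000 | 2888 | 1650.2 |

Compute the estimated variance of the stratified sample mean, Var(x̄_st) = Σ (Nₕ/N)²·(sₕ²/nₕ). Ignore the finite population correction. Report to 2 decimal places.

N = 191557; Wₕ = Nₕ/N.
group A: (91557/191557)²·1088.0²/22116 = 12.22752
group B: (100000/191557)²·1650.2²/2888 = 256.96852
Sum = 269.19604 → 269.20.

269.20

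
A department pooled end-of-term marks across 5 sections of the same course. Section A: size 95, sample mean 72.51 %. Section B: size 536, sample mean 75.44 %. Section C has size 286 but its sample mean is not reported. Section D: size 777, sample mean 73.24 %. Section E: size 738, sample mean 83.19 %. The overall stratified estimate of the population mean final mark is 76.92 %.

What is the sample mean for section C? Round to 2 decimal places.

N = 95 + 536 + 286 + 777 + 738 = 2432.
Overall total = μ·N = 76.92·2432 = 187069.44.
Subtract the known strata: 95·72.51 + 536·75.44 + 777·73.24 + 738·83.19 = 165625.99.
Remaining total for section C: 187069.44 − 165625.99 = 21443.45.
Divide by its size: 21443.45 / 286 = 74.9771... → 74.98.

74.98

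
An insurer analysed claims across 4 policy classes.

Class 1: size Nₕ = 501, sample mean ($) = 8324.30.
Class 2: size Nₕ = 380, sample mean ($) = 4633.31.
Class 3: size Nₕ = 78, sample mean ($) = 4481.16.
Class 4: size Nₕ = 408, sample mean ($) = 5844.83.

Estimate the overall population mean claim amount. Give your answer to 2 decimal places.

6338.96

x̄_st = (Σ Nₕx̄ₕ) / (Σ Nₕ) = (501·8324.30 + 380·4633.31 + 78·4481.16 + 408·5844.83) / 1367
= 8665353.22 / 1367 = 6338.9563... → 6338.96.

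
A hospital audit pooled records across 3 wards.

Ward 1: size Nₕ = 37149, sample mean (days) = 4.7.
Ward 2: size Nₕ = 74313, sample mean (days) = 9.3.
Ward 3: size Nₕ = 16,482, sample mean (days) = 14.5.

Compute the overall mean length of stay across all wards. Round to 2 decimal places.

x̄_st = (Σ Nₕx̄ₕ) / (Σ Nₕ) = (37149·4.7 + 74313·9.3 + 16482·14.5) / 127944
= 1104700.2 / 127944 = 8.6342... → 8.63.

8.63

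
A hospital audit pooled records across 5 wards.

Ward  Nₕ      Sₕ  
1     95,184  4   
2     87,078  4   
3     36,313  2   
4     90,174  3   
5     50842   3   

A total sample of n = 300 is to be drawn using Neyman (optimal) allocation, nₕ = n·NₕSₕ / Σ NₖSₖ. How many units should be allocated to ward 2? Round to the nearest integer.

1: NₕSₕ = 95184·4 = 380736
2: NₕSₕ = 87078·4 = 348312
3: NₕSₕ = 36313·2 = 72626
4: NₕSₕ = 90174·3 = 270522
5: NₕSₕ = 50842·3 = 152526
Σ NₕSₕ = 1224722.
n_2 = 300·348312/1224722 = 85.320... → 85.

85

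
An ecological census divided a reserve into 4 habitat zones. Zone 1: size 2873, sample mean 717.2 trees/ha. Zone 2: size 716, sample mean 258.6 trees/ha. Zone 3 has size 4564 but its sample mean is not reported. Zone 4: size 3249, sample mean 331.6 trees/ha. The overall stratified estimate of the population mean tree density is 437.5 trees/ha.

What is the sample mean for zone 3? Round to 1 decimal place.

364.9

N = 2873 + 716 + 4564 + 3249 = 11402.
Overall total = μ·N = 437.5·11402 = 4988375.
Subtract the known strata: 2873·717.2 + 716·258.6 + 3249·331.6 = 3323041.6.
Remaining total for zone 3: 4988375 − 3323041.6 = 1665333.4.
Divide by its size: 1665333.4 / 4564 = 364.885... → 364.9.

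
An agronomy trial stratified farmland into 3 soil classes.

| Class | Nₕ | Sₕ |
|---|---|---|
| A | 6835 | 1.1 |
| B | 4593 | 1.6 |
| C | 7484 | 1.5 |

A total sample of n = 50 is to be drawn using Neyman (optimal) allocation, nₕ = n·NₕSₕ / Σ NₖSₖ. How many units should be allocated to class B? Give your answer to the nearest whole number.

Σ NₕSₕ = 6835·1.1 + 4593·1.6 + 7484·1.5 = 26093.3.
Share for B: 7348.8/26093.3 = 0.28164.
n_B = 50 × 0.28164 = 14.082... → 14.

14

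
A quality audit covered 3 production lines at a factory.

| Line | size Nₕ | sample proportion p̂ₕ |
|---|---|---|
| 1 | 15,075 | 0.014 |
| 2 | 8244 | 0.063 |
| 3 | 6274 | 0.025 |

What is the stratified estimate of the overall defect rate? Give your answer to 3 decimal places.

0.030

Wₕ = Nₕ/N with N = 29593: 0.5094, 0.2786, 0.2120.
p̂_st = 0.5094·0.014 + 0.2786·0.063 + 0.2120·0.025 ≈ 0.02998... → 0.030.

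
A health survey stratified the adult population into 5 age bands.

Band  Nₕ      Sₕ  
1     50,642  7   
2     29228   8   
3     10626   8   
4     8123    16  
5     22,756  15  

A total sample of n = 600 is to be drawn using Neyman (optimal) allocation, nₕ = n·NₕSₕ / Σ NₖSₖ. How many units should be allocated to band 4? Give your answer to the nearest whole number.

Σ NₕSₕ = 50642·7 + 29228·8 + 10626·8 + 8123·16 + 22756·15 = 1144634.
Share for 4: 129968/1144634 = 0.11355.
n_4 = 600 × 0.11355 = 68.127... → 68.

68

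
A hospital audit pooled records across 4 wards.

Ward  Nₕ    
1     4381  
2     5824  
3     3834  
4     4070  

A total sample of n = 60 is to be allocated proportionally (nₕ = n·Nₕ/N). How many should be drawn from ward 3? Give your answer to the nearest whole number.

Share of ward 3 = 3834/18109 = 0.21172.
Allocate 60 × 0.21172 = 12.703... → 13.

13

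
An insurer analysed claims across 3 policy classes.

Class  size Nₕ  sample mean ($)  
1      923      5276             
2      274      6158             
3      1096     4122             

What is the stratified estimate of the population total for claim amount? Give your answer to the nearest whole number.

11074752

1: 923·5276 = 4869748
2: 274·6158 = 1687292
3: 1096·4122 = 4517712
τ̂ = Σ Nₕx̄ₕ = 11074752.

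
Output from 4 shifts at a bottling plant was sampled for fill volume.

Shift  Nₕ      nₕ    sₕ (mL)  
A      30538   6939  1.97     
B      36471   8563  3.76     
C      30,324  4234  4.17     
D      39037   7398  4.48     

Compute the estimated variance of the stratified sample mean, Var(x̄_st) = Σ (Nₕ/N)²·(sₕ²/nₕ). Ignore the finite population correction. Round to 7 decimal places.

N = 136370. Term for each stratum: Wₕ²sₕ²/nₕ.
Var(x̄_st) = 0.0000280465 + 0.0001180884 + 0.0002030750 + 0.0002223089 = 0.0005715189 → 0.0005715.

0.0005715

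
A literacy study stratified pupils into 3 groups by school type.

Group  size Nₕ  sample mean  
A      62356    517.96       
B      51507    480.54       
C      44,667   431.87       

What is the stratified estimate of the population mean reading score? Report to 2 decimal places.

481.55

x̄_st = (Σ Nₕx̄ₕ) / (Σ Nₕ) = (62356·517.96 + 51507·480.54 + 44667·431.87) / 158530
= 76339424.83 / 158530 = 481.5456... → 481.55.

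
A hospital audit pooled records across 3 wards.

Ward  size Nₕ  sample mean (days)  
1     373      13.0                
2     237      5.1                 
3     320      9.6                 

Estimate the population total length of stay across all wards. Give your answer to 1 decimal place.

Population total = Σ Nₕ·x̄ₕ (each stratum's size times its mean).
373·13.0 + 237·5.1 + 320·9.6 = 4849 + 1208.7 + 3072 = 9129.7.

9129.7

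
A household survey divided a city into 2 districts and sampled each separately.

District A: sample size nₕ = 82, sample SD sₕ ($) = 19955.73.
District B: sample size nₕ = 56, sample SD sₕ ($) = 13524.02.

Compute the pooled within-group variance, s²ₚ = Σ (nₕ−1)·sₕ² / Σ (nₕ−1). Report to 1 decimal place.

311148348.4

Degrees of freedom: 81 + 55 = 136.
Σ(nₕ−1)sₕ² = 81·398231159.8329 + 55·182899116.9604 = 42316175379.2869.
s²ₚ = 42316175379.2869 / 136 = 311148348.377... → 311148348.4.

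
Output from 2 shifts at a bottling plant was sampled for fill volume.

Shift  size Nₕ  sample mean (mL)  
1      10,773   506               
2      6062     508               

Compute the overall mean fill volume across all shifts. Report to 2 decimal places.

N = 16835; weights Wₕ = Nₕ/N = (0.6399, 0.3601).
x̄_st = Σ Wₕ·x̄ₕ = 0.6399·506 + 0.3601·508 ≈ 506.7202...
→ 506.72.

506.72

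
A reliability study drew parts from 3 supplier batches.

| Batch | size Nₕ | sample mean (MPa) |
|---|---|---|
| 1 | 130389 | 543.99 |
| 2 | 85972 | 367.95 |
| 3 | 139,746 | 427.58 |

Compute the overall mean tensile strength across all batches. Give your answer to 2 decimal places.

455.81

N = 356107; weights Wₕ = Nₕ/N = (0.3662, 0.2414, 0.3924).
x̄_st = Σ Wₕ·x̄ₕ = 0.3662·543.99 + 0.2414·367.95 + 0.3924·427.58 ≈ 455.8077...
→ 455.81.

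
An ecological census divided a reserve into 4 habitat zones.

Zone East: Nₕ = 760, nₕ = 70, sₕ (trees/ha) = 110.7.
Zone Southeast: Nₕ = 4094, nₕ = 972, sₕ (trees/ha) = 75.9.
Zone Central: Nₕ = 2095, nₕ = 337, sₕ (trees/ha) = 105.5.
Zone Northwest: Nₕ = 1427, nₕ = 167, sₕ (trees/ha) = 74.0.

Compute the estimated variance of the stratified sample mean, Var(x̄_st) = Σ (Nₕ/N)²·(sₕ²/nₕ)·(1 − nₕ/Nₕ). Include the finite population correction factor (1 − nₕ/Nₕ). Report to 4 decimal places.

4.9625

N = 8376. Term for each stratum: Wₕ²sₕ²/nₕ·(1−nₕ/Nₕ).
Var(x̄_st) = 1.3085386 + 1.0797537 + 1.7338223 + 0.8403654 = 4.9624799 → 4.9625.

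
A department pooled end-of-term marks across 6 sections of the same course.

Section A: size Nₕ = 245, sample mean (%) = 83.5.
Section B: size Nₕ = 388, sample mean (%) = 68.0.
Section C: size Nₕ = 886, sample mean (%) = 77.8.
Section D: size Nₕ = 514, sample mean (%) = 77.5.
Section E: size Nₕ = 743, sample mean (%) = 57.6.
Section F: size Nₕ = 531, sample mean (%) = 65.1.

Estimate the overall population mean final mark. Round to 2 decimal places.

x̄_st = (Σ Nₕx̄ₕ) / (Σ Nₕ) = (245·83.5 + 388·68.0 + 886·77.8 + 514·77.5 + 743·57.6 + 531·65.1) / 3307
= 232972.2 / 3307 = 70.4482... → 70.45.

70.45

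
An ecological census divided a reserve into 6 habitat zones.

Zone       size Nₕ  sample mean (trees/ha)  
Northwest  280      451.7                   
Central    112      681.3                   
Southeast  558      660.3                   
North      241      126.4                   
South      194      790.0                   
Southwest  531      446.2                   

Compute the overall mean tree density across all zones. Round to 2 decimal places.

517.68

x̄_st = (Σ Nₕx̄ₕ) / (Σ Nₕ) = (280·451.7 + 112·681.3 + 558·660.3 + 241·126.4 + 194·790.0 + 531·446.2) / 1916
= 991883.6 / 1916 = 517.6846... → 517.68.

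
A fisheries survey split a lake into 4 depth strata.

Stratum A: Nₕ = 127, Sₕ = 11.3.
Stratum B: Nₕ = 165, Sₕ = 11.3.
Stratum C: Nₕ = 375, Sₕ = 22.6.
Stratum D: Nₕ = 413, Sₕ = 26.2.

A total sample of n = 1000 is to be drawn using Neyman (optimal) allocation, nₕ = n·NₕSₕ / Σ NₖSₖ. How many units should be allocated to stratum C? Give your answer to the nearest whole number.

Σ NₕSₕ = 127·11.3 + 165·11.3 + 375·22.6 + 413·26.2 = 22595.2.
Share for C: 8475/22595.2 = 0.37508.
n_C = 1000 × 0.37508 = 375.080... → 375.

375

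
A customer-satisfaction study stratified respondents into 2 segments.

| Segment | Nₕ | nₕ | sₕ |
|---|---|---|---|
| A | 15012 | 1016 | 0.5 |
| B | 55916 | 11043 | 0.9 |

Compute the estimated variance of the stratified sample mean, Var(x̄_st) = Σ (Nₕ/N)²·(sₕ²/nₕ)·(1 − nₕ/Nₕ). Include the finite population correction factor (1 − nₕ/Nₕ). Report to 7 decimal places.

N = 70928; Wₕ = Nₕ/N.
segment A: (15012/70928)²·0.5²/1016·(1 − 1016/15012) = 0.0000102767
segment B: (55916/70928)²·0.9²/11043·(1 − 11043/55916) = 0.0000365834
Sum = 0.0000468601 → 0.0000469.

0.0000469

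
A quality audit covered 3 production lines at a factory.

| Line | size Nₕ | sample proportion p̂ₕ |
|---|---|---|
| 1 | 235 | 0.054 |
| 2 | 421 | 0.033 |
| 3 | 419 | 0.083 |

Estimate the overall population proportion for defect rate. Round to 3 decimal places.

0.057

N = 235 + 421 + 419 = 1075.
Overall proportion = Σ (Nₕ/N)·p̂ₕ.
Σ Nₕp̂ₕ = 12.69 + 13.893 + 34.777 = 61.36.
61.36 / 1075 = 0.05708... → 0.057.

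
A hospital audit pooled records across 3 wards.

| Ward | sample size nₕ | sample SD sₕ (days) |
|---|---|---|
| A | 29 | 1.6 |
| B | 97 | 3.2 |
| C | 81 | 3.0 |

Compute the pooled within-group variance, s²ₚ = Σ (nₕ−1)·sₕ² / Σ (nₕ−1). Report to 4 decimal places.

Degrees of freedom: 28 + 96 + 80 = 204.
Σ(nₕ−1)sₕ² = 28·2.56 + 96·10.24 + 80·9 = 1774.72.
s²ₚ = 1774.72 / 204 = 8.699608... → 8.6996.

8.6996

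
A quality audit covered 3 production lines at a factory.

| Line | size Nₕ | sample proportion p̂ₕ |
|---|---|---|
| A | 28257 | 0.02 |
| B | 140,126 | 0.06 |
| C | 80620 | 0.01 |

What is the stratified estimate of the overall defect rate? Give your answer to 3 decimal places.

Wₕ = Nₕ/N with N = 249003: 0.1135, 0.5627, 0.3238.
p̂_st = 0.1135·0.02 + 0.5627·0.06 + 0.3238·0.01 ≈ 0.03927... → 0.039.

0.039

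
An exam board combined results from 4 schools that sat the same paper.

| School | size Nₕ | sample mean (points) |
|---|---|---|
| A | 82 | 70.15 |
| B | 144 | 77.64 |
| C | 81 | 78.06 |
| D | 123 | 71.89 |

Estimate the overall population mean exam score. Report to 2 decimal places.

x̄_st = (Σ Nₕx̄ₕ) / (Σ Nₕ) = (82·70.15 + 144·77.64 + 81·78.06 + 123·71.89) / 430
= 32097.79 / 430 = 74.6460... → 74.65.

74.65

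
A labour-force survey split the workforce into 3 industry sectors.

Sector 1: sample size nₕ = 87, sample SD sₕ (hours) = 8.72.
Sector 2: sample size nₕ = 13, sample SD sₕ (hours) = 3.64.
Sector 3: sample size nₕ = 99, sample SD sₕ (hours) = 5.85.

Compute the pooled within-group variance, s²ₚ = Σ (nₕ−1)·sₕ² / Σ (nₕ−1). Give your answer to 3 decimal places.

51.286

1: (87−1)·8.72² = 86·76.0384 = 6539.3024
2: (13−1)·3.64² = 12·13.2496 = 158.9952
3: (99−1)·5.85² = 98·34.2225 = 3353.805
Numerator = 10052.1026; denominator = Σ(nₕ−1) = 196.
s²ₚ = 10052.1026/196 = 51.28624... → 51.286.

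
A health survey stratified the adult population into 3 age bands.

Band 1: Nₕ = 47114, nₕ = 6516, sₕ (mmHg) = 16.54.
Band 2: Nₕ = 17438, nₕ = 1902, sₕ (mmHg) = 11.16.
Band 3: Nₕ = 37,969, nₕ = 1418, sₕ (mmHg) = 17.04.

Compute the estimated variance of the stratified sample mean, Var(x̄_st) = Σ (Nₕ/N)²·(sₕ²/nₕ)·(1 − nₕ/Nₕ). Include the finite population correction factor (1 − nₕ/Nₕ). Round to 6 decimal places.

N = 102521; Wₕ = Nₕ/N.
band 1: (47114/102521)²·16.54²/6516·(1 − 6516/47114) = 0.007640449
band 2: (17438/102521)²·11.16²/1902·(1 − 1902/17438) = 0.001687828
band 3: (37969/102521)²·17.04²/1418·(1 − 1418/37969) = 0.027037448
Sum = 0.036365725 → 0.036366.

0.036366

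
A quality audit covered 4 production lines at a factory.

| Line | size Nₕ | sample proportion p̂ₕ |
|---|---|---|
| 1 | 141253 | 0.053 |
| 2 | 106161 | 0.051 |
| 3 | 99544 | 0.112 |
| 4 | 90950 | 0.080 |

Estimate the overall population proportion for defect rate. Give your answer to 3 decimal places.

N = 141253 + 106161 + 99544 + 90950 = 437908.
Overall proportion = Σ (Nₕ/N)·p̂ₕ.
Σ Nₕp̂ₕ = 7486.409 + 5414.211 + 11148.928 + 7276 = 31325.548.
31325.548 / 437908 = 0.07153... → 0.072.

0.072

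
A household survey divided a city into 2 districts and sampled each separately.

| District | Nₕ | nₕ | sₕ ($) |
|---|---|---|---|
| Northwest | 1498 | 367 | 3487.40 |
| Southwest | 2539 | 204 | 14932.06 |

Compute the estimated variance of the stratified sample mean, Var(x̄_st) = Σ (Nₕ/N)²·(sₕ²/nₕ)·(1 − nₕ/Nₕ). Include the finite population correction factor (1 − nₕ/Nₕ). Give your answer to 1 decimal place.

401040.5

N = 4037; Wₕ = Nₕ/N.
district Northwest: (1498/4037)²·3487.40²/367·(1 − 367/1498) = 3445.0409
district Southwest: (2539/4037)²·14932.06²/204·(1 − 204/2539) = 397595.4193
Sum = 401040.4602 → 401040.5.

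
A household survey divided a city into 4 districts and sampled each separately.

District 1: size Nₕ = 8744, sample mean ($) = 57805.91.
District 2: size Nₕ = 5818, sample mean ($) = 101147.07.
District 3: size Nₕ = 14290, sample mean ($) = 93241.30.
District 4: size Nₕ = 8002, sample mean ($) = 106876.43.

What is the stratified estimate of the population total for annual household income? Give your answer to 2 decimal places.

3281571900.16

Estimate total by summing Nₕ·x̄ₕ over strata.
8744·57805.91 + 5818·101147.07 + 14290·93241.30 + 8002·106876.43 = 505454877.04 + 588473653.26 + 1332418177 + 855225192.86 = 3281571900.16.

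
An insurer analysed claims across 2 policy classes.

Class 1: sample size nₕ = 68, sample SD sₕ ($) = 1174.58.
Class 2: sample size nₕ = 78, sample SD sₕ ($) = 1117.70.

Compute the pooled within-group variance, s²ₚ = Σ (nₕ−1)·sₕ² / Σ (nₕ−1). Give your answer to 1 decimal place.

1309918.5

1: (68−1)·1174.58² = 67·1379638.1764 = 92435757.8188
2: (78−1)·1117.70² = 77·1249253.29 = 96192503.33
Numerator = 188628261.1488; denominator = Σ(nₕ−1) = 144.
s²ₚ = 188628261.1488/144 = 1309918.480... → 1309918.5.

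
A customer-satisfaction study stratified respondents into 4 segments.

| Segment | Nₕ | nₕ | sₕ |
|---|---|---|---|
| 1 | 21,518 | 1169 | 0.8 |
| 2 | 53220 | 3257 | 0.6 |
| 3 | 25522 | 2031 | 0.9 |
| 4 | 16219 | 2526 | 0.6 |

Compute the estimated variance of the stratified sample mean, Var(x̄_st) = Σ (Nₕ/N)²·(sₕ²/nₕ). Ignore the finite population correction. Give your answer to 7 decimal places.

0.0000637

N = 116479; Wₕ = Nₕ/N.
segment 1: (21518/116479)²·0.8²/1169 = 0.0000186842
segment 2: (53220/116479)²·0.6²/3257 = 0.0000230749
segment 3: (25522/116479)²·0.9²/2031 = 0.0000191474
segment 4: (16219/116479)²·0.6²/2526 = 0.0000027633
Sum = 0.0000636697 → 0.0000637.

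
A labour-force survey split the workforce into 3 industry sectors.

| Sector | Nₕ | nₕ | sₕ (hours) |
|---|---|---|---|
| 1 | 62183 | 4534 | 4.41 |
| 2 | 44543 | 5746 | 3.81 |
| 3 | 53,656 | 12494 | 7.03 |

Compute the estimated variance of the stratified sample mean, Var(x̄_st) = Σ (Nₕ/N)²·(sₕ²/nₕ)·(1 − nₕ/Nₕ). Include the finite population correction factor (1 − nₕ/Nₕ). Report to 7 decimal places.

N = 160382; Wₕ = Nₕ/N.
sector 1: (62183/160382)²·4.41²/4534·(1 − 4534/62183) = 0.0005977889
sector 2: (44543/160382)²·3.81²/5746·(1 − 5746/44543) = 0.0001697269
sector 3: (53656/160382)²·7.03²/12494·(1 − 12494/53656) = 0.0003396352
Sum = 0.0011071510 → 0.0011072.

0.0011072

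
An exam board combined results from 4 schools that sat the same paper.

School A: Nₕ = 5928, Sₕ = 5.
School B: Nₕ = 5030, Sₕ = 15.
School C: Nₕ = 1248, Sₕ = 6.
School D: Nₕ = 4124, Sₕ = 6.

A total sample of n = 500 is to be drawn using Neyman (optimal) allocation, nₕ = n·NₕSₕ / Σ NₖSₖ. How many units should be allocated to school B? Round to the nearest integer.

275

Σ NₕSₕ = 5928·5 + 5030·15 + 1248·6 + 4124·6 = 137322.
Share for B: 75450/137322 = 0.54944.
n_B = 500 × 0.54944 = 274.719... → 275.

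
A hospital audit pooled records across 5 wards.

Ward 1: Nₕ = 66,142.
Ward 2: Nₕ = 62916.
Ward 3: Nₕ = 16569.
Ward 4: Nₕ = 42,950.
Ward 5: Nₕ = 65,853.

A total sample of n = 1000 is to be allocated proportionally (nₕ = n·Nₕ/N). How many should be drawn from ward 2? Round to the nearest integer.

247

Share of ward 2 = 62916/254430 = 0.24728.
Allocate 1000 × 0.24728 = 247.282... → 247.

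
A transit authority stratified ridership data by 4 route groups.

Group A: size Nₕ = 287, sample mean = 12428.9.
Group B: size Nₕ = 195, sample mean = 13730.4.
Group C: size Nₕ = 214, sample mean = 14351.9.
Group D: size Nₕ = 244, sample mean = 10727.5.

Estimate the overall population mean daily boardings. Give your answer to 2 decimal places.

12695.04

N = 940; weights Wₕ = Nₕ/N = (0.3053, 0.2074, 0.2277, 0.2596).
x̄_st = Σ Wₕ·x̄ₕ = 0.3053·12428.9 + 0.2074·13730.4 + 0.2277·14351.9 + 0.2596·10727.5 ≈ 12695.0414...
→ 12695.04.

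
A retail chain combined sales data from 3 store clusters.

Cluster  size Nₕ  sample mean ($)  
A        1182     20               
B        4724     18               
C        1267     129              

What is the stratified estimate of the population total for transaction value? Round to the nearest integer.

272115

A: 1182·20 = 23640
B: 4724·18 = 85032
C: 1267·129 = 163443
τ̂ = Σ Nₕx̄ₕ = 272115.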